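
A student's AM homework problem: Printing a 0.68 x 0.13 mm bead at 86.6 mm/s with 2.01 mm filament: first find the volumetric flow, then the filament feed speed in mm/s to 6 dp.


Q = 0.68 * 0.13 * 86.6 = 7.65544 mm^3/s
A_fil = pi*(2.01/2)^2 = 3.17308712 mm^2
v_feed = 7.65544 / 3.17308712 = 2.412616 mm/s


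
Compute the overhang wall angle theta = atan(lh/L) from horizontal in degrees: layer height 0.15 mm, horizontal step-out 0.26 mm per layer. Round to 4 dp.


angle = atan(0.15/0.26) = 29.9816 degrees


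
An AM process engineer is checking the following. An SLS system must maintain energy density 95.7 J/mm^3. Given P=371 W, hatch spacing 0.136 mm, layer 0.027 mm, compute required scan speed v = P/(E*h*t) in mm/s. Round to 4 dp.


v = 371 / (95.7*0.136*0.027) = 1055.7456 mm/s


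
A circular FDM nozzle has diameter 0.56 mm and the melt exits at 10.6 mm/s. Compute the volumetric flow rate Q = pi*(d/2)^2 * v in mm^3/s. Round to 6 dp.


A = pi*(0.56/2)^2 = 0.24630086 mm^2
Q = 0.24630086 * 10.6 = 2.610789 mm^3/s


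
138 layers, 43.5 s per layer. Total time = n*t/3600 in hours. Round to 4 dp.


t = 138 * 43.5 / 3600 = 1.6675 hrs


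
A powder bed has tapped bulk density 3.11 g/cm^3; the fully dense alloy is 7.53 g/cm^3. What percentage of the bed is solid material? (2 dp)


Packing = (3.11/7.53)*100 = 41.3 %


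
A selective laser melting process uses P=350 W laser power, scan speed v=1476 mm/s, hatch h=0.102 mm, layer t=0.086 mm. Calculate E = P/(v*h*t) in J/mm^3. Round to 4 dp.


E = 350 / (1476*0.102*0.086) = 27.0323 J/mm^3


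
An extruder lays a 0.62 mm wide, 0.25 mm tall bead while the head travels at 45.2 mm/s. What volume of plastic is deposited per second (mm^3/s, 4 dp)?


Rate = 0.62 * 0.25 * 45.2 = 7.006 mm^3/s


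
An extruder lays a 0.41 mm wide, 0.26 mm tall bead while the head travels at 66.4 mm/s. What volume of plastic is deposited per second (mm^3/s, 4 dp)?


Rate = 0.41 * 0.26 * 66.4 = 7.0782 mm^3/s


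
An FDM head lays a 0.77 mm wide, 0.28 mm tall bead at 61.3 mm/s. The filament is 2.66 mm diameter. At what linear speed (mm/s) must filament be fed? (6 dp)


Q = 0.77 * 0.28 * 61.3 = 13.21628 mm^3/s
A_fil = pi*(2.66/2)^2 = 5.55716324 mm^2
v_feed = 13.21628 / 5.55716324 = 2.378242 mm/s


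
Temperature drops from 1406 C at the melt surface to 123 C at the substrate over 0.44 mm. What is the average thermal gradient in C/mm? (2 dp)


G = (1406-123)/0.44 = 2915.91 C/mm


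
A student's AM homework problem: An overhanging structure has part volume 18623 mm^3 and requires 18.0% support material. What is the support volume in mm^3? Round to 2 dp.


V_support = 18623 * 0.18 = 3352.14 mm^3


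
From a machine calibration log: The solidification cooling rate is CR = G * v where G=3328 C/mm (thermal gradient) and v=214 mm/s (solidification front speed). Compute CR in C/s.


CR = 3328 * 214 = 712192 C/s


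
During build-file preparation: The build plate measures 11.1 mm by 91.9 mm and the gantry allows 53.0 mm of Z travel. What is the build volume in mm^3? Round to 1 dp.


V = 11.1 * 91.9 * 53.0 = 54064.8 mm^3


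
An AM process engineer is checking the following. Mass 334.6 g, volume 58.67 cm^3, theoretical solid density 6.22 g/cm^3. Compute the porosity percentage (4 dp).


rho_part = 334.6 / 58.67 = 5.70308505 g/cm^3
Porosity = (1 - 5.70308505/6.22)*100 = 8.3105 %


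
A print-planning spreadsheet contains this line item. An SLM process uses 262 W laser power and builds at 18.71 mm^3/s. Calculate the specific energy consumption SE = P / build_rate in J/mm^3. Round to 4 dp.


SE = 262 / 18.71 = 14.0032 J/mm^3


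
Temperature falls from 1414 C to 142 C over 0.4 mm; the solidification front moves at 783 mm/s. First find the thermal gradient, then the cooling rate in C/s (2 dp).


G = (1414-142)/0.4 = 3180.0 C/mm
CR = 3180.0 * 783 = 2489940.0 C/s


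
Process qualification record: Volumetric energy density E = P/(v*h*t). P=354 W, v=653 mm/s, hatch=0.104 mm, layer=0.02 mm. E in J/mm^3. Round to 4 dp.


E = 354 / (653*0.104*0.02) = 260.6314 J/mm^3


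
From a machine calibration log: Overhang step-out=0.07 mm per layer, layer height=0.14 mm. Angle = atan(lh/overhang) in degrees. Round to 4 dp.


angle = atan(0.14/0.07) = 63.4349 degrees


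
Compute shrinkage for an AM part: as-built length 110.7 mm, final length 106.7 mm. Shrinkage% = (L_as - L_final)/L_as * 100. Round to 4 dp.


Shrinkage = ((110.7-106.7)/110.7)*100 = 3.6134 %


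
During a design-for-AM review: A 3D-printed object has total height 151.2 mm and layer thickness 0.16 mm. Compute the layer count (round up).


Layers = ceil(151.2/0.16) = 945


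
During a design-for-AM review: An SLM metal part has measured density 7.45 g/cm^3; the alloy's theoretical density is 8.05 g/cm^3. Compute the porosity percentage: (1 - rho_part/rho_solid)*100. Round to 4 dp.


Porosity = (1-7.45/8.05)*100 = 7.4534 %


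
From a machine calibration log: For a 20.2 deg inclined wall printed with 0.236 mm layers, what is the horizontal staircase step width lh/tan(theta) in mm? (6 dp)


step = 0.236 / tan(20.2) = 0.641429 mm


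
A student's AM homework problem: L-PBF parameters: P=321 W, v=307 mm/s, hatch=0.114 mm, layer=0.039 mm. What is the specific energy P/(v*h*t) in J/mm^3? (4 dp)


Build rate = 307 * 0.114 * 0.039 = 1.364922 mm^3/s
SE = 321 / 1.364922 = 235.1783 J/mm^3


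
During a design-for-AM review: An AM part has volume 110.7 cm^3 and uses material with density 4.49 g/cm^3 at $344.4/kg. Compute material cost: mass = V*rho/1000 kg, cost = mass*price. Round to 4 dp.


Mass = 110.7*4.49/1000 = 0.497043 kg
Cost = 0.497043 * 344.4 = 171.1816 $


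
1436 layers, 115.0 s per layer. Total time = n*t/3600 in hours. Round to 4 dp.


t = 1436 * 115.0 / 3600 = 45.8722 hrs


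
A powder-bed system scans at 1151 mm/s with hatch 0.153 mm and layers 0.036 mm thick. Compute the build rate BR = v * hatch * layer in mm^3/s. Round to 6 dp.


Rate = 1151 * 0.153 * 0.036 = 6.339708 mm^3/s


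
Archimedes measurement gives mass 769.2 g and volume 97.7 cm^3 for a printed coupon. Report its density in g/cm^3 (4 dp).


rho = 769.2 / 97.7 = 7.8731 g/cm^3


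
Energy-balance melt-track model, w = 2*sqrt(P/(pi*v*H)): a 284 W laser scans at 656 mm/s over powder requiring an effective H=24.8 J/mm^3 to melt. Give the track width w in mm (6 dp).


w = 2*sqrt(284/(pi*656*24.8)) = 0.149086 mm


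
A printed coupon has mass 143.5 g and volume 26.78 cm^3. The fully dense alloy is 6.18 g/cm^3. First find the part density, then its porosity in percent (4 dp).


rho_part = 143.5 / 26.78 = 5.35847647 g/cm^3
Porosity = (1 - 5.35847647/6.18)*100 = 13.2933 %


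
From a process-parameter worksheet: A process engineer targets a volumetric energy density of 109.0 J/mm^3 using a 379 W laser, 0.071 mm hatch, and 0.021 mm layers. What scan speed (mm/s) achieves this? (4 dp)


v = 379 / (109.0*0.071*0.021) = 2332.035 mm/s


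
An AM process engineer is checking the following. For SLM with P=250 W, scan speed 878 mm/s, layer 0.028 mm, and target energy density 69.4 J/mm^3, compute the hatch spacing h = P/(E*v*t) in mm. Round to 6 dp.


h = 250 / (69.4*878*0.028) = 0.14653 mm


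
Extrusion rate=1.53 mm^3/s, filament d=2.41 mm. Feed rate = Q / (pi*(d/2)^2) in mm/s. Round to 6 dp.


A = pi*(2.41/2)^2 = 4.561671
v = 1.53 / 4.561671 = 0.335403 mm/s


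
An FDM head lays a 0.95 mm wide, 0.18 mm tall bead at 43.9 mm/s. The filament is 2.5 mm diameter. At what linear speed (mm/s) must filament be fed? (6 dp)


Q = 0.95 * 0.18 * 43.9 = 7.5069 mm^3/s
A_fil = pi*(2.5/2)^2 = 4.90873852 mm^2
v_feed = 7.5069 / 4.90873852 = 1.529293 mm/s


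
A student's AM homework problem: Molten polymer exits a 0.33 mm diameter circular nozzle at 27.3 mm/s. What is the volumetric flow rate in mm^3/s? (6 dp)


A = pi*(0.33/2)^2 = 0.08552986 mm^2
Q = 0.08552986 * 27.3 = 2.334965 mm^3/s


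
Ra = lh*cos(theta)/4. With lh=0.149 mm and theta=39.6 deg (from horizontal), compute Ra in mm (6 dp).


Ra = 0.149 * cos(39.6) / 4 = 0.028702 mm


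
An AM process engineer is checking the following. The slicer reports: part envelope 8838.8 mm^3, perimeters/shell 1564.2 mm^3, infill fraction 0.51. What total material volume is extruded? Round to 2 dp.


V_infill = (8838.8 - 1564.2) * 0.51 = 3710.05
V_total = 1564.2 + 3710.05 = 5274.25 mm^3


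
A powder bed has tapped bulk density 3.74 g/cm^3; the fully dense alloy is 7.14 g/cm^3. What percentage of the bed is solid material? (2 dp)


Packing = (3.74/7.14)*100 = 52.38 %


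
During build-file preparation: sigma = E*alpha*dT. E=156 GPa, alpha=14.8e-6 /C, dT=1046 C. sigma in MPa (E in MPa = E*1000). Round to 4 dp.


sigma = 156*1000 * 14.8e-6 * 1046 = 2415.0048 MPa


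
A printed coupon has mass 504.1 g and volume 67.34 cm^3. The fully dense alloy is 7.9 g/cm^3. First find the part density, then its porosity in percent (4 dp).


rho_part = 504.1 / 67.34 = 7.48589249 g/cm^3
Porosity = (1 - 7.48589249/7.9)*100 = 5.2419 %


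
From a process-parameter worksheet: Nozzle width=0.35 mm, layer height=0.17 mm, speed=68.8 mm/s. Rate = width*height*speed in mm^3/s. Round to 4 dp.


Rate = 0.35 * 0.17 * 68.8 = 4.0936 mm^3/s


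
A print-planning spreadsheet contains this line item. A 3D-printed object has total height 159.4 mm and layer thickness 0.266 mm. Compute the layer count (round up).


Layers = ceil(159.4/0.266) = 600


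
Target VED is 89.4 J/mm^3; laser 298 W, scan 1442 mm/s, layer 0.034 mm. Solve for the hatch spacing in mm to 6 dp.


h = 298 / (89.4*1442*0.034) = 0.067988 mm


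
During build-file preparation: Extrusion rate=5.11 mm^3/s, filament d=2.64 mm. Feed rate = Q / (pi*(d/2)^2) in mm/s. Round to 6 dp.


A = pi*(2.64/2)^2 = 5.473911
v = 5.11 / 5.473911 = 0.933519 mm/s


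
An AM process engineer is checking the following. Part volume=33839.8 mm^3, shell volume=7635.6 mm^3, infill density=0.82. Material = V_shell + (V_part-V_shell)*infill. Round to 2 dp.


V_infill = (33839.8 - 7635.6) * 0.82 = 21487.44
V_total = 7635.6 + 21487.44 = 29123.04 mm^3


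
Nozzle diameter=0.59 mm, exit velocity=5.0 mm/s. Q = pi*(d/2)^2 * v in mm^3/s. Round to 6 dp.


A = pi*(0.59/2)^2 = 0.2733971 mm^2
Q = 0.2733971 * 5.0 = 1.366986 mm^3/s


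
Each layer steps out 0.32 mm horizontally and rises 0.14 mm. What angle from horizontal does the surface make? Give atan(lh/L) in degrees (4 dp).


angle = atan(0.14/0.32) = 23.6294 degrees


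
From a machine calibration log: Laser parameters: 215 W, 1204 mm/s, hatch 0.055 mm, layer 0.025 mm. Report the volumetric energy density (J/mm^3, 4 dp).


E = 215 / (1204*0.055*0.025) = 129.8701 J/mm^3


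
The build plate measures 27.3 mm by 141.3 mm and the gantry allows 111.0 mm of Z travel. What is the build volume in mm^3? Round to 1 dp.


V = 27.3 * 141.3 * 111.0 = 428181.4 mm^3


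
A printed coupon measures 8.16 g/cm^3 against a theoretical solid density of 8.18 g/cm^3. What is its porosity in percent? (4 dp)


Porosity = (1-8.16/8.18)*100 = 0.2445 %


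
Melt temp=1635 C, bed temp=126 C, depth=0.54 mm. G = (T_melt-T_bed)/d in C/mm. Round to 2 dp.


G = (1635-126)/0.54 = 2794.44 C/mm


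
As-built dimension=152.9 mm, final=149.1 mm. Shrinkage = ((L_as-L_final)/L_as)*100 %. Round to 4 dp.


Shrinkage = ((152.9-149.1)/152.9)*100 = 2.4853 %


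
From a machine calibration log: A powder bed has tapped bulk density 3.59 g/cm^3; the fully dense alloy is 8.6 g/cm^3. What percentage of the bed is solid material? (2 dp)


Packing = (3.59/8.6)*100 = 41.74 %


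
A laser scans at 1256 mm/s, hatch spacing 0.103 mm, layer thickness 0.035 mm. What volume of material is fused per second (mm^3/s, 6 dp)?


Rate = 1256 * 0.103 * 0.035 = 4.52788 mm^3/s


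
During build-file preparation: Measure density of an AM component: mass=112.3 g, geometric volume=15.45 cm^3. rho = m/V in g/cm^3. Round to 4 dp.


rho = 112.3 / 15.45 = 7.2686 g/cm^3


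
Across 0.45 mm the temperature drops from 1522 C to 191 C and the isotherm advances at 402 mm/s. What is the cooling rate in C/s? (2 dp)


G = (1522-191)/0.45 = 2957.77777778 C/mm
CR = 2957.77777778 * 402 = 1189026.67 C/s


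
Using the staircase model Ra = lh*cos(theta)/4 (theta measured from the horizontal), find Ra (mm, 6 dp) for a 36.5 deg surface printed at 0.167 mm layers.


Ra = 0.167 * cos(36.5) / 4 = 0.033561 mm


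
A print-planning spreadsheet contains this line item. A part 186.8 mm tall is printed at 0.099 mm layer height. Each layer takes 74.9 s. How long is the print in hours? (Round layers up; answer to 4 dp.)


Layers = ceil(186.8/0.099) = 1887
t = 1887 * 74.9 / 3600 = 39.2601 hrs


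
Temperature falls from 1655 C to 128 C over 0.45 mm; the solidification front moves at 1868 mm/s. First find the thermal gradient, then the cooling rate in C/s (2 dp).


G = (1655-128)/0.45 = 3393.33333333 C/mm
CR = 3393.33333333 * 1868 = 6338746.67 C/s


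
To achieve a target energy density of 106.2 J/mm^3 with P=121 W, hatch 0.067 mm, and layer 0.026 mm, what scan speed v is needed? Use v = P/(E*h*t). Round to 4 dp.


v = 121 / (106.2*0.067*0.026) = 654.0526 mm/s


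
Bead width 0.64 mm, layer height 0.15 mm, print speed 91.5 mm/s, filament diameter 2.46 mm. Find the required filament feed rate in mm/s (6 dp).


Q = 0.64 * 0.15 * 91.5 = 8.784 mm^3/s
A_fil = pi*(2.46/2)^2 = 4.75291553 mm^2
v_feed = 8.784 / 4.75291553 = 1.848129 mm/s


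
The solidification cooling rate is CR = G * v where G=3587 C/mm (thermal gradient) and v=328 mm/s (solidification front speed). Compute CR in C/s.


CR = 3587 * 328 = 1176536 C/s


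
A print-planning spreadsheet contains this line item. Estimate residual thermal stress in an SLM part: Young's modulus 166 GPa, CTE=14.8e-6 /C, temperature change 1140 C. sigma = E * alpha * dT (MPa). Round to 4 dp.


sigma = 166*1000 * 14.8e-6 * 1140 = 2800.752 MPa


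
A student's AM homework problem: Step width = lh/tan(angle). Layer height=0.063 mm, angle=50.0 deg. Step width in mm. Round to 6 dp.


step = 0.063 / tan(50.0) = 0.052863 mm


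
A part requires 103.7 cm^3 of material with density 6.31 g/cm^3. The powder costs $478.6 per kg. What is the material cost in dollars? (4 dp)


Mass = 103.7*6.31/1000 = 0.654347 kg
Cost = 0.654347 * 478.6 = 313.1705 $


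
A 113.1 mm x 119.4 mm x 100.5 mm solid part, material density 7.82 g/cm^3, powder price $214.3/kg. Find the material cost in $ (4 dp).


V = 113.1 * 119.4 * 100.5 = 1357166.07 mm^3 = 1357.16607 cm^3
Mass = 1357.16607 * 7.82 / 1000 = 10.61303867 kg
Cost = 10.61303867 * 214.3 = 2274.3742 $


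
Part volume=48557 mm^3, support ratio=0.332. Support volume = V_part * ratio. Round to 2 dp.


V_support = 48557 * 0.332 = 16120.92 mm^3


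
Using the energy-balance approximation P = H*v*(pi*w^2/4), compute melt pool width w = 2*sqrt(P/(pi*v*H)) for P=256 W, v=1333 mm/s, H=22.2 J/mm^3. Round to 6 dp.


w = 2*sqrt(256/(pi*1333*22.2)) = 0.10495 mm


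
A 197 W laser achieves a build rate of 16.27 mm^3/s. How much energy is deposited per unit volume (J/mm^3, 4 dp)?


SE = 197 / 16.27 = 12.1082 J/mm^3


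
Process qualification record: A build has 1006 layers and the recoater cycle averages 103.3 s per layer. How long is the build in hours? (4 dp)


t = 1006 * 103.3 / 3600 = 28.8666 hrs


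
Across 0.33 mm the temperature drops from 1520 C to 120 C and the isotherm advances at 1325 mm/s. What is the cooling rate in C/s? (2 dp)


G = (1520-120)/0.33 = 4242.42424242 C/mm
CR = 4242.42424242 * 1325 = 5621212.12 C/s


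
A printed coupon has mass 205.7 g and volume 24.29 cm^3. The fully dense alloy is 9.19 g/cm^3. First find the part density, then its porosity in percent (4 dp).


rho_part = 205.7 / 24.29 = 8.46850556 g/cm^3
Porosity = (1 - 8.46850556/9.19)*100 = 7.8509 %


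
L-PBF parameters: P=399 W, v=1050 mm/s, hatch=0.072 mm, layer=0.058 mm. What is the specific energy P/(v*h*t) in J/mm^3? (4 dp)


Build rate = 1050 * 0.072 * 0.058 = 4.3848 mm^3/s
SE = 399 / 4.3848 = 90.9962 J/mm^3


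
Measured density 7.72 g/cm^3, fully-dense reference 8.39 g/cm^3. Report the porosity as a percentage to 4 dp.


Porosity = (1-7.72/8.39)*100 = 7.9857 %


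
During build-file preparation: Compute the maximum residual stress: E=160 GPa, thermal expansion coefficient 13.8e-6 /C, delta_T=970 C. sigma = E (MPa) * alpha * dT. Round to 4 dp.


sigma = 160*1000 * 13.8e-6 * 970 = 2141.76 MPa


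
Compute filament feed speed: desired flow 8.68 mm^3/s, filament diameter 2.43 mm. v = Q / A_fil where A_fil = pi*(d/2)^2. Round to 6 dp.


A = pi*(2.43/2)^2 = 4.637698
v = 8.68 / 4.637698 = 1.871618 mm/s


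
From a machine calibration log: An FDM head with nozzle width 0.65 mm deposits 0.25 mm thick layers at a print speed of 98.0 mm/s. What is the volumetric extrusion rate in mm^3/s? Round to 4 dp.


Rate = 0.65 * 0.25 * 98.0 = 15.925 mm^3/s


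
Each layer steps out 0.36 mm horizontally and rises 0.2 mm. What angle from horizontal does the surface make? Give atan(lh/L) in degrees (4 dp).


angle = atan(0.2/0.36) = 29.0546 degrees


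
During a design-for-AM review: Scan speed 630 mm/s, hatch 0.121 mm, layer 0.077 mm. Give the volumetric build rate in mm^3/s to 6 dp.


Rate = 630 * 0.121 * 0.077 = 5.86971 mm^3/s


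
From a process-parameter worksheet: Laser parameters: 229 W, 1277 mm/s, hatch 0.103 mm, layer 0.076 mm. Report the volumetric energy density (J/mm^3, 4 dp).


E = 229 / (1277*0.103*0.076) = 22.9083 J/mm^3


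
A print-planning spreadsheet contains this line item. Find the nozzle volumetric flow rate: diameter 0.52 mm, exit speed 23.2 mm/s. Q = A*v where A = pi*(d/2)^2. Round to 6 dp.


A = pi*(0.52/2)^2 = 0.21237166 mm^2
Q = 0.21237166 * 23.2 = 4.927023 mm^3/s


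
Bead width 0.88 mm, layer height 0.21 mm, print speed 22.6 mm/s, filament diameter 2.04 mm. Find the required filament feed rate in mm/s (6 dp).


Q = 0.88 * 0.21 * 22.6 = 4.17648 mm^3/s
A_fil = pi*(2.04/2)^2 = 3.268513 mm^2
v_feed = 4.17648 / 3.268513 = 1.277792 mm/s


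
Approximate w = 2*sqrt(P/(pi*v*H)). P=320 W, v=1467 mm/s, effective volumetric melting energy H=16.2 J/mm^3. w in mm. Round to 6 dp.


w = 2*sqrt(320/(pi*1467*16.2)) = 0.130936 mm


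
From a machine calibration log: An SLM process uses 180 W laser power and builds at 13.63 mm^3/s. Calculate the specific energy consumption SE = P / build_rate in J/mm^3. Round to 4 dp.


SE = 180 / 13.63 = 13.2062 J/mm^3


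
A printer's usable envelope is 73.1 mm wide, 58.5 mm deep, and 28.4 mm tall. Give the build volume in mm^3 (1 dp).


V = 73.1 * 58.5 * 28.4 = 121448.3 mm^3


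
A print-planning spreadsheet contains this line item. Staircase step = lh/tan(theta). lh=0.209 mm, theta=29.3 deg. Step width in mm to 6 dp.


step = 0.209 / tan(29.3) = 0.372434 mm


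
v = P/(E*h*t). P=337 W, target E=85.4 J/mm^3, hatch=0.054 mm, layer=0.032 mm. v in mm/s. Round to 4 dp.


v = 337 / (85.4*0.054*0.032) = 2283.6434 mm/s


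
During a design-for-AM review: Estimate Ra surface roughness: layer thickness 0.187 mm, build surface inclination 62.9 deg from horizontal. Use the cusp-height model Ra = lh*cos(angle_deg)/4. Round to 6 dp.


Ra = 0.187 * cos(62.9) / 4 = 0.021297 mm


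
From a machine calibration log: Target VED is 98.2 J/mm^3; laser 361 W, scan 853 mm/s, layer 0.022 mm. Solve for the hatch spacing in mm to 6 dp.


h = 361 / (98.2*853*0.022) = 0.195895 mm


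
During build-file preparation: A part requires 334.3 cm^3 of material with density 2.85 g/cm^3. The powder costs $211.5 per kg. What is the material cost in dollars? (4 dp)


Mass = 334.3*2.85/1000 = 0.952755 kg
Cost = 0.952755 * 211.5 = 201.5077 $


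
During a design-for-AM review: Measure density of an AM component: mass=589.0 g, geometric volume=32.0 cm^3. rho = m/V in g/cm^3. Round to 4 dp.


rho = 589.0 / 32.0 = 18.4063 g/cm^3


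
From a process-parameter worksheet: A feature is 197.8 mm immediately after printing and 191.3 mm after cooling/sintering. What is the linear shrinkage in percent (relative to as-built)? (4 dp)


Shrinkage = ((197.8-191.3)/197.8)*100 = 3.2861 %


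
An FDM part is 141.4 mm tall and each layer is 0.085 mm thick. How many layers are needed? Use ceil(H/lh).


Layers = ceil(141.4/0.085) = 1664


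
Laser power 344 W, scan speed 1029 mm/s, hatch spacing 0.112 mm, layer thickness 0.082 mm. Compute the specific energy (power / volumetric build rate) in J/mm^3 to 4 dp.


Build rate = 1029 * 0.112 * 0.082 = 9.450336 mm^3/s
SE = 344 / 9.450336 = 36.4008 J/mm^3


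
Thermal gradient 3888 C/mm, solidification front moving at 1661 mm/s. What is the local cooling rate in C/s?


CR = 3888 * 1661 = 6457968 C/s


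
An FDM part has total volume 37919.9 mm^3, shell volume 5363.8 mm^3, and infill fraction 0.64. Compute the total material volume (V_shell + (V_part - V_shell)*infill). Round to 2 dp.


V_infill = (37919.9 - 5363.8) * 0.64 = 20835.9
V_total = 5363.8 + 20835.9 = 26199.7 mm^3


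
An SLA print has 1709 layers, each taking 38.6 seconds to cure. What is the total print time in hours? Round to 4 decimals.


t = 1709 * 38.6 / 3600 = 18.3243 hrs


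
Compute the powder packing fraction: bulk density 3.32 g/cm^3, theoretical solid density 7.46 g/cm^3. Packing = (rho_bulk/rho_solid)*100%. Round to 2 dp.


Packing = (3.32/7.46)*100 = 44.5 %


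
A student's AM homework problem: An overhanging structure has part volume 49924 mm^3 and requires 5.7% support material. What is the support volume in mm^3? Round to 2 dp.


V_support = 49924 * 0.057 = 2845.67 mm^3


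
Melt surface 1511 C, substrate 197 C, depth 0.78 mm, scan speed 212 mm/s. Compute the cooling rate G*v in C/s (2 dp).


G = (1511-197)/0.78 = 1684.61538462 C/mm
CR = 1684.61538462 * 212 = 357138.46 C/s


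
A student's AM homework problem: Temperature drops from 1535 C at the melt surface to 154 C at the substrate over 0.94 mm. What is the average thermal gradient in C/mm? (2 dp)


G = (1535-154)/0.94 = 1469.15 C/mm


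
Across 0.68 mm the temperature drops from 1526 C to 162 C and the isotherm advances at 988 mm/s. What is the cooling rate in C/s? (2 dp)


G = (1526-162)/0.68 = 2005.88235294 C/mm
CR = 2005.88235294 * 988 = 1981811.76 C/s


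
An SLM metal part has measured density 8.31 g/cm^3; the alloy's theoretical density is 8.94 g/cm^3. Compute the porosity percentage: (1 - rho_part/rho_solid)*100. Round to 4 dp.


Porosity = (1-8.31/8.94)*100 = 7.047 %


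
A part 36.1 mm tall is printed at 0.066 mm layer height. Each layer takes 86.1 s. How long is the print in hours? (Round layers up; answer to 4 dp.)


Layers = ceil(36.1/0.066) = 547
t = 547 * 86.1 / 3600 = 13.0824 hrs


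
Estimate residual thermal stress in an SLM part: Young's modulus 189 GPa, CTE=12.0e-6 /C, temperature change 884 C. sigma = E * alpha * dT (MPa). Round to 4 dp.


sigma = 189*1000 * 12.0e-6 * 884 = 2004.912 MPa


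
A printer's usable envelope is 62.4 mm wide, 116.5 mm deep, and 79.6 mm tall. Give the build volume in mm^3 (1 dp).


V = 62.4 * 116.5 * 79.6 = 578660.2 mm^3


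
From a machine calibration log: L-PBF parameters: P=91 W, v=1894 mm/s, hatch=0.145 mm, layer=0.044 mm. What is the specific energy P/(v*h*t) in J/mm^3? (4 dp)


Build rate = 1894 * 0.145 * 0.044 = 12.08372 mm^3/s
SE = 91 / 12.08372 = 7.5308 J/mm^3


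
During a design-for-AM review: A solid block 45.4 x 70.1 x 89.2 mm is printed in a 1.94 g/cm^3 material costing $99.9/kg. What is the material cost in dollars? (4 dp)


V = 45.4 * 70.1 * 89.2 = 283882.568 mm^3 = 283.882568 cm^3
Mass = 283.882568 * 1.94 / 1000 = 0.55073218 kg
Cost = 0.55073218 * 99.9 = 55.0181 $


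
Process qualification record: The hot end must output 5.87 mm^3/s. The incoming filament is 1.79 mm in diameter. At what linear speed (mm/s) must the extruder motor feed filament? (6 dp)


A = pi*(1.79/2)^2 = 2.516494
v = 5.87 / 2.516494 = 2.33261 mm/s


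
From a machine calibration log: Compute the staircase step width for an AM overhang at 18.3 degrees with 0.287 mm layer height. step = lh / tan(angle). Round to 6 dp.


step = 0.287 / tan(18.3) = 0.867808 mm


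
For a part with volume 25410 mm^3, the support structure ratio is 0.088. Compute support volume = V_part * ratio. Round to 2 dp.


V_support = 25410 * 0.088 = 2236.08 mm^3


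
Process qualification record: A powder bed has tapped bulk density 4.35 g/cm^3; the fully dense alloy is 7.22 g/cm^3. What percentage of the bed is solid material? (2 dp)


Packing = (4.35/7.22)*100 = 60.25 %


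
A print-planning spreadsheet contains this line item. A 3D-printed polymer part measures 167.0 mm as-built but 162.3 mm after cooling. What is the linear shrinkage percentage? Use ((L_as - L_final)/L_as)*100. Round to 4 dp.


Shrinkage = ((167.0-162.3)/167.0)*100 = 2.8144 %


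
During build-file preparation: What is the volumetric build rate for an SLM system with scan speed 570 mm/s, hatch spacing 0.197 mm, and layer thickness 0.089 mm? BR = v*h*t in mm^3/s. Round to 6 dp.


Rate = 570 * 0.197 * 0.089 = 9.99381 mm^3/s


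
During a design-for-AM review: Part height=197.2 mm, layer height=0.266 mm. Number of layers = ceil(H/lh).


Layers = ceil(197.2/0.266) = 742


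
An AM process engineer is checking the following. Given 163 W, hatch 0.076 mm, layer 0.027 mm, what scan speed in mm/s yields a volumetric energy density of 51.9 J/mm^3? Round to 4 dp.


v = 163 / (51.9*0.076*0.027) = 1530.5337 mm/s


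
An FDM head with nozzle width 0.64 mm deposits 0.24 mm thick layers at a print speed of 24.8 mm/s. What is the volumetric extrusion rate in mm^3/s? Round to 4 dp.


Rate = 0.64 * 0.24 * 24.8 = 3.8093 mm^3/s


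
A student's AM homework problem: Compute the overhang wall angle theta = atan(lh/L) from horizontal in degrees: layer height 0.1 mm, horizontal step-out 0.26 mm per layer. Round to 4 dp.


angle = atan(0.1/0.26) = 21.0375 degrees


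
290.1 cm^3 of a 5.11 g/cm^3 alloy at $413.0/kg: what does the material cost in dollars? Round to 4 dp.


Mass = 290.1*5.11/1000 = 1.482411 kg
Cost = 1.482411 * 413.0 = 612.2357 $


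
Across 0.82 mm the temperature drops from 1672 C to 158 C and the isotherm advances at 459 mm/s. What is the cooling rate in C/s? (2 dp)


G = (1672-158)/0.82 = 1846.34146341 C/mm
CR = 1846.34146341 * 459 = 847470.73 C/s


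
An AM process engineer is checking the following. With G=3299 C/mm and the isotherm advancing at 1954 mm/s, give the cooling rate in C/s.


CR = 3299 * 1954 = 6446246 C/s


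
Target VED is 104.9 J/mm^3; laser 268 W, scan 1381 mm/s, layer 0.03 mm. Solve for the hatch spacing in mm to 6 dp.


h = 268 / (104.9*1381*0.03) = 0.061666 mm


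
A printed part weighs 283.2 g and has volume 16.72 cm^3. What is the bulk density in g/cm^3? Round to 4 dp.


rho = 283.2 / 16.72 = 16.9378 g/cm^3


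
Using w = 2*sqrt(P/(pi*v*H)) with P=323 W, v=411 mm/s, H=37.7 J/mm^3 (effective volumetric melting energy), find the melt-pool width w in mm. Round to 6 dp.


w = 2*sqrt(323/(pi*411*37.7)) = 0.162916 mm


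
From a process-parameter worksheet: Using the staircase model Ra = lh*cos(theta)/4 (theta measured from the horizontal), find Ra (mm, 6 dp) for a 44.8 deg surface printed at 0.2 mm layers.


Ra = 0.2 * cos(44.8) / 4 = 0.035479 mm


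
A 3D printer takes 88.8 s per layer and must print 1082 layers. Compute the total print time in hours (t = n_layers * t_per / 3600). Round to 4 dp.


t = 1082 * 88.8 / 3600 = 26.6893 hrs


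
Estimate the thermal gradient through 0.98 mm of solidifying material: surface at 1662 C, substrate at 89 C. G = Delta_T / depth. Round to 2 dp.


G = (1662-89)/0.98 = 1605.1 C/mm


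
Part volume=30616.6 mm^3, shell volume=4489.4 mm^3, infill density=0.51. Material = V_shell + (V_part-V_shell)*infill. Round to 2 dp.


V_infill = (30616.6 - 4489.4) * 0.51 = 13324.87
V_total = 4489.4 + 13324.87 = 17814.27 mm^3


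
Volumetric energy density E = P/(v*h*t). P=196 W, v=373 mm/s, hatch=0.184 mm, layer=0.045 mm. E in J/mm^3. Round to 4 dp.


E = 196 / (373*0.184*0.045) = 63.4625 J/mm^3


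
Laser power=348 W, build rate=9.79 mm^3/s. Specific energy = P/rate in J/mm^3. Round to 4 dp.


SE = 348 / 9.79 = 35.5465 J/mm^3


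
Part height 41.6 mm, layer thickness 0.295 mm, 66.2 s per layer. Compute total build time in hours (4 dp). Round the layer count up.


Layers = ceil(41.6/0.295) = 142
t = 142 * 66.2 / 3600 = 2.6112 hrs


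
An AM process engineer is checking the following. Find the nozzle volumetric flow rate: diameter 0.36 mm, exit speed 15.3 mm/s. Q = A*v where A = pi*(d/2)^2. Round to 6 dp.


A = pi*(0.36/2)^2 = 0.1017876 mm^2
Q = 0.1017876 * 15.3 = 1.55735 mm^3/s


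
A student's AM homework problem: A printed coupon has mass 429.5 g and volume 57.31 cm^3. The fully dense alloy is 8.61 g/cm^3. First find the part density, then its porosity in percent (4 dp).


rho_part = 429.5 / 57.31 = 7.49432909 g/cm^3
Porosity = (1 - 7.49432909/8.61)*100 = 12.9579 %


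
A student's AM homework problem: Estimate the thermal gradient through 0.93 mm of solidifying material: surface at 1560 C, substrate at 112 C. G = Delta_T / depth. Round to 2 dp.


G = (1560-112)/0.93 = 1556.99 C/mm


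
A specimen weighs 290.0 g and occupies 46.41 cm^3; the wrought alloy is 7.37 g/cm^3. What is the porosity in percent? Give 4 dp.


rho_part = 290.0 / 46.41 = 6.24865331 g/cm^3
Porosity = (1 - 6.24865331/7.37)*100 = 15.215 %


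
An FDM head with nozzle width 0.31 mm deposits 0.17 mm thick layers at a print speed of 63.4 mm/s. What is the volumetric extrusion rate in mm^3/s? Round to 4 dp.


Rate = 0.31 * 0.17 * 63.4 = 3.3412 mm^3/s


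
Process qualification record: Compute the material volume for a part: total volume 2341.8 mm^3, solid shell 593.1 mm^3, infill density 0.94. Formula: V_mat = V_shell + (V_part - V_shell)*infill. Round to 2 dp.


V_infill = (2341.8 - 593.1) * 0.94 = 1643.78
V_total = 593.1 + 1643.78 = 2236.88 mm^3


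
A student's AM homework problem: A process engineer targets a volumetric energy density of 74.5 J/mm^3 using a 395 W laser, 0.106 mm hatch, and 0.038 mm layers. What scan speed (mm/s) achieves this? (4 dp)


v = 395 / (74.5*0.106*0.038) = 1316.2893 mm/s


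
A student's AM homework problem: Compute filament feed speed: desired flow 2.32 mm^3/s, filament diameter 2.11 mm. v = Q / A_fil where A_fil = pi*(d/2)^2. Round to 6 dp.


A = pi*(2.11/2)^2 = 3.496671
v = 2.32 / 3.496671 = 0.663488 mm/s


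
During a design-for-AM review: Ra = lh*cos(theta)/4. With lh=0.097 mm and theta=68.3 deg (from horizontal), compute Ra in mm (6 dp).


Ra = 0.097 * cos(68.3) / 4 = 0.008966 mm


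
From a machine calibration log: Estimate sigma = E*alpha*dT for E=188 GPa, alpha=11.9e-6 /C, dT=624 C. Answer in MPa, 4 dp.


sigma = 188*1000 * 11.9e-6 * 624 = 1396.0128 MPa


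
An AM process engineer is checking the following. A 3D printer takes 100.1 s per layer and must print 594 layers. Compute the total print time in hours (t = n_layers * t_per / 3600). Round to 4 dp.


t = 594 * 100.1 / 3600 = 16.5165 hrs


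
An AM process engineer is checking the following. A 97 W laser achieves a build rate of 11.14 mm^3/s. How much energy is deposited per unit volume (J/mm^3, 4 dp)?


SE = 97 / 11.14 = 8.7074 J/mm^3


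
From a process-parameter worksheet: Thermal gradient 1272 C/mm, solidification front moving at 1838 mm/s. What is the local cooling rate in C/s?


CR = 1272 * 1838 = 2337936 C/s


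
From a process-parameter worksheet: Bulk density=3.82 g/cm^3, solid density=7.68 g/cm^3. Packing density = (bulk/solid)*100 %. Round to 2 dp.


Packing = (3.82/7.68)*100 = 49.74 %


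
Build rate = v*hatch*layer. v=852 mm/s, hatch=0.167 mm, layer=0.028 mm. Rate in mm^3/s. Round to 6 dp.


Rate = 852 * 0.167 * 0.028 = 3.983952 mm^3/s


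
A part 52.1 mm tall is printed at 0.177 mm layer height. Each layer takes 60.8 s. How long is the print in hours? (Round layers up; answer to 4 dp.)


Layers = ceil(52.1/0.177) = 295
t = 295 * 60.8 / 3600 = 4.9822 hrs


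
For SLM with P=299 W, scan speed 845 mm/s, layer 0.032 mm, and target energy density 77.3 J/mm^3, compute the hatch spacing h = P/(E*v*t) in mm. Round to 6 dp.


h = 299 / (77.3*845*0.032) = 0.143049 mm


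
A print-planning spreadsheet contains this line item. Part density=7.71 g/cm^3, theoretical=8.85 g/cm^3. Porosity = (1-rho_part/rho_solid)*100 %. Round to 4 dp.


Porosity = (1-7.71/8.85)*100 = 12.8814 %


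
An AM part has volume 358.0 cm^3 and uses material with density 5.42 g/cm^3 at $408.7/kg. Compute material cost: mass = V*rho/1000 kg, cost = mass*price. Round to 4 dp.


Mass = 358.0*5.42/1000 = 1.94036 kg
Cost = 1.94036 * 408.7 = 793.0251 $


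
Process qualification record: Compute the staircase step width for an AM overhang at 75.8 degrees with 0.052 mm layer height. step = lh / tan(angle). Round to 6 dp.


step = 0.052 / tan(75.8) = 0.013158 mm


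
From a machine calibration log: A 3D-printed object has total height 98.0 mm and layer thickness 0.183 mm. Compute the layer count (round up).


Layers = ceil(98.0/0.183) = 536


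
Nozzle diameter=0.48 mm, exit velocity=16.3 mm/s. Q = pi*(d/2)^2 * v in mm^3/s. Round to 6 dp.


A = pi*(0.48/2)^2 = 0.18095574 mm^2
Q = 0.18095574 * 16.3 = 2.949579 mm^3/s


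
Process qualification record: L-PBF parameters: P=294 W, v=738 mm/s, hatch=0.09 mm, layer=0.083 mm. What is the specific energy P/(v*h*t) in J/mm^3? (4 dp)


Build rate = 738 * 0.09 * 0.083 = 5.51286 mm^3/s
SE = 294 / 5.51286 = 53.3299 J/mm^3


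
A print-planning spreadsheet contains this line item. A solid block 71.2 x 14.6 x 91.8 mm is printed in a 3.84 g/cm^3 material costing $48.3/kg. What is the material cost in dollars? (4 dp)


V = 71.2 * 14.6 * 91.8 = 95427.936 mm^3 = 95.427936 cm^3
Mass = 95.427936 * 3.84 / 1000 = 0.36644327 kg
Cost = 0.36644327 * 48.3 = 17.6992 $


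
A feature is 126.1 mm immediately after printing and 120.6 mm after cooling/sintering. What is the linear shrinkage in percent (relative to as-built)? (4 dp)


Shrinkage = ((126.1-120.6)/126.1)*100 = 4.3616 %


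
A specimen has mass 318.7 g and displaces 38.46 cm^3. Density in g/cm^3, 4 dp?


rho = 318.7 / 38.46 = 8.2865 g/cm^3


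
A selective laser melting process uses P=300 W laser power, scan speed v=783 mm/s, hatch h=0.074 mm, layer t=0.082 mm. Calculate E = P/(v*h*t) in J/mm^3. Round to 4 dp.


E = 300 / (783*0.074*0.082) = 63.1414 J/mm^3


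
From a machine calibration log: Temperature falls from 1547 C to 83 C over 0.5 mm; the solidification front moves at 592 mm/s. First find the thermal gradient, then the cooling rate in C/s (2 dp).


G = (1547-83)/0.5 = 2928.0 C/mm
CR = 2928.0 * 592 = 1733376.0 C/s


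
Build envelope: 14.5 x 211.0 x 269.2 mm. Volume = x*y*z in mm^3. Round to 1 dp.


V = 14.5 * 211.0 * 269.2 = 823617.4 mm^3


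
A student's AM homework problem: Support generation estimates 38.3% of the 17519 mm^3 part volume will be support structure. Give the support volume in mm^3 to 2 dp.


V_support = 17519 * 0.383 = 6709.78 mm^3


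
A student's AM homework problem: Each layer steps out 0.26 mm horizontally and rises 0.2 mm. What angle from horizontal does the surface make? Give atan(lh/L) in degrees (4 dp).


angle = atan(0.2/0.26) = 37.5686 degrees


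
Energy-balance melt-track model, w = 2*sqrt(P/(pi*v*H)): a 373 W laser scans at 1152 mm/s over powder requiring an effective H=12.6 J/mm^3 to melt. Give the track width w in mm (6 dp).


w = 2*sqrt(373/(pi*1152*12.6)) = 0.180883 mm


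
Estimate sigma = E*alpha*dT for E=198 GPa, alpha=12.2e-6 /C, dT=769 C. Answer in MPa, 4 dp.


sigma = 198*1000 * 12.2e-6 * 769 = 1857.5964 MPa


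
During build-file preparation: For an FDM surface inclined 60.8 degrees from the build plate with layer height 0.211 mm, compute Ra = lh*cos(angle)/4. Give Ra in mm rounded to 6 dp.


Ra = 0.211 * cos(60.8) / 4 = 0.025735 mm


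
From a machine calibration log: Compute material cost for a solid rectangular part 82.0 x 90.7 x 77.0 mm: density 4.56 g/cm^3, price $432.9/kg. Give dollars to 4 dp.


V = 82.0 * 90.7 * 77.0 = 572679.8 mm^3 = 572.6798 cm^3
Mass = 572.6798 * 4.56 / 1000 = 2.61141989 kg
Cost = 2.61141989 * 432.9 = 1130.4837 $


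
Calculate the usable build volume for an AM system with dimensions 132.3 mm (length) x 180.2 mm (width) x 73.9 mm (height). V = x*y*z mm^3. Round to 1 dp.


V = 132.3 * 180.2 * 73.9 = 1761810.0 mm^3


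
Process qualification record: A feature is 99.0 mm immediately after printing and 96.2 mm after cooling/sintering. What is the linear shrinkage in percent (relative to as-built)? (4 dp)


Shrinkage = ((99.0-96.2)/99.0)*100 = 2.8283 %


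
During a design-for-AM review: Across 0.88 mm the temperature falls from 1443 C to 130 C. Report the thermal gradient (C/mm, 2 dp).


G = (1443-130)/0.88 = 1492.05 C/mm


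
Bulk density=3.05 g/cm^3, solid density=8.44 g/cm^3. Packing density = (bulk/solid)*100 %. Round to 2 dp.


Packing = (3.05/8.44)*100 = 36.14 %


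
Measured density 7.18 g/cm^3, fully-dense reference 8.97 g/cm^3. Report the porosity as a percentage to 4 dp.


Porosity = (1-7.18/8.97)*100 = 19.9554 %


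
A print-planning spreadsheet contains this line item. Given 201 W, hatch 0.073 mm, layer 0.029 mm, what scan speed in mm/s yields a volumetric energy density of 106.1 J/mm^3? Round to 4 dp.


v = 201 / (106.1*0.073*0.029) = 894.8697 mm/s


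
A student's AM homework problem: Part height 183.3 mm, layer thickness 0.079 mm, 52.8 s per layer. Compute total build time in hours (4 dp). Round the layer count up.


Layers = ceil(183.3/0.079) = 2321
t = 2321 * 52.8 / 3600 = 34.0413 hrs


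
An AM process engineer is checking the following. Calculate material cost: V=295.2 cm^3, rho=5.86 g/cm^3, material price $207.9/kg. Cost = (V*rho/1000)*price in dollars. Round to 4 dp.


Mass = 295.2*5.86/1000 = 1.729872 kg
Cost = 1.729872 * 207.9 = 359.6404 $


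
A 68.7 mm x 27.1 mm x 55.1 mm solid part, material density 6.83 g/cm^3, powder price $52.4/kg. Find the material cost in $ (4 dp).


V = 68.7 * 27.1 * 55.1 = 102583.527 mm^3 = 102.583527 cm^3
Mass = 102.583527 * 6.83 / 1000 = 0.70064549 kg
Cost = 0.70064549 * 52.4 = 36.7138 $


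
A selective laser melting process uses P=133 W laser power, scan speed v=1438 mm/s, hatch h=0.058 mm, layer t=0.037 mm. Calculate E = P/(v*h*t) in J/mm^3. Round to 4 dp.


E = 133 / (1438*0.058*0.037) = 43.0986 J/mm^3


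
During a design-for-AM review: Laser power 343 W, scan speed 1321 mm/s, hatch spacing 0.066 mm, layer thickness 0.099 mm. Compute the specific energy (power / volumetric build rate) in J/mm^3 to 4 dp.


Build rate = 1321 * 0.066 * 0.099 = 8.631414 mm^3/s
SE = 343 / 8.631414 = 39.7386 J/mm^3


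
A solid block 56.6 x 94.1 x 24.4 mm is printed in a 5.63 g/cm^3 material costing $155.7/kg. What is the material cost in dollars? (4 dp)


V = 56.6 * 94.1 * 24.4 = 129955.864 mm^3 = 129.955864 cm^3
Mass = 129.955864 * 5.63 / 1000 = 0.73165151 kg
Cost = 0.73165151 * 155.7 = 113.9181 $


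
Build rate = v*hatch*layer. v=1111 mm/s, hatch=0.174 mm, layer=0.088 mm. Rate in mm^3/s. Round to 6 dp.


Rate = 1111 * 0.174 * 0.088 = 17.011632 mm^3/s
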